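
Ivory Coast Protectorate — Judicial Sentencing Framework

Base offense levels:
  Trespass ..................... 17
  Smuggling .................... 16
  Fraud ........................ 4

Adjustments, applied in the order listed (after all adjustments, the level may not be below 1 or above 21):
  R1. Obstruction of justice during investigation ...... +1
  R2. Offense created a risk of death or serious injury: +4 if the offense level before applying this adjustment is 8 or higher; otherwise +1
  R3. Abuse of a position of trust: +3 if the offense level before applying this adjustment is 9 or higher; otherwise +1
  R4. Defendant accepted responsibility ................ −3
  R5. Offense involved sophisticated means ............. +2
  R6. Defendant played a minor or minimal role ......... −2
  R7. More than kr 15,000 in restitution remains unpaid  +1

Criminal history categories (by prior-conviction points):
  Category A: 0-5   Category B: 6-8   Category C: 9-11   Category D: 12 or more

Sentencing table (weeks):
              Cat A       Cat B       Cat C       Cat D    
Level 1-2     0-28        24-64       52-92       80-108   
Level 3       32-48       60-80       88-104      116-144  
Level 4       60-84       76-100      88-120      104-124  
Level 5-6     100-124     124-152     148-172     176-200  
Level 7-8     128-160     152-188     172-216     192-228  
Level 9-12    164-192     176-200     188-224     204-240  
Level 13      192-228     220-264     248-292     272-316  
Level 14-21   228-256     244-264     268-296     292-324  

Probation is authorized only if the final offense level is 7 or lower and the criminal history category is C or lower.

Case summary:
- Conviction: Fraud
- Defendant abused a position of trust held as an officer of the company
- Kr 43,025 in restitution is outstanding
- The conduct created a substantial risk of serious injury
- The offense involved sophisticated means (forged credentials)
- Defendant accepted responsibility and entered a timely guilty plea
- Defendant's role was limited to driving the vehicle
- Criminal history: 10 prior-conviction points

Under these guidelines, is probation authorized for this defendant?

Yes

Base offense level for fraud: 4.
R1 does not apply.
R2 applies (level before this adjustment is 4 < 8, so +1): 4 + 1 = 5.
R3 applies (level before this adjustment is 5 < 9, so +1): 5 + 1 = 6.
R4 applies: 6 − 3 = 3.
R5 applies: 3 + 2 = 5.
R6 applies: 5 − 2 = 3.
R7 applies: 3 + 1 = 4.
Final offense level: 4.
Criminal history: 10 prior points → Category C (9-11).
Level 4 falls in the 4 band.
Grid: Level 4 × Category C = 88-120 weeks.
Probation check: level 4 ≤ 7 and category C ≤ C → eligible.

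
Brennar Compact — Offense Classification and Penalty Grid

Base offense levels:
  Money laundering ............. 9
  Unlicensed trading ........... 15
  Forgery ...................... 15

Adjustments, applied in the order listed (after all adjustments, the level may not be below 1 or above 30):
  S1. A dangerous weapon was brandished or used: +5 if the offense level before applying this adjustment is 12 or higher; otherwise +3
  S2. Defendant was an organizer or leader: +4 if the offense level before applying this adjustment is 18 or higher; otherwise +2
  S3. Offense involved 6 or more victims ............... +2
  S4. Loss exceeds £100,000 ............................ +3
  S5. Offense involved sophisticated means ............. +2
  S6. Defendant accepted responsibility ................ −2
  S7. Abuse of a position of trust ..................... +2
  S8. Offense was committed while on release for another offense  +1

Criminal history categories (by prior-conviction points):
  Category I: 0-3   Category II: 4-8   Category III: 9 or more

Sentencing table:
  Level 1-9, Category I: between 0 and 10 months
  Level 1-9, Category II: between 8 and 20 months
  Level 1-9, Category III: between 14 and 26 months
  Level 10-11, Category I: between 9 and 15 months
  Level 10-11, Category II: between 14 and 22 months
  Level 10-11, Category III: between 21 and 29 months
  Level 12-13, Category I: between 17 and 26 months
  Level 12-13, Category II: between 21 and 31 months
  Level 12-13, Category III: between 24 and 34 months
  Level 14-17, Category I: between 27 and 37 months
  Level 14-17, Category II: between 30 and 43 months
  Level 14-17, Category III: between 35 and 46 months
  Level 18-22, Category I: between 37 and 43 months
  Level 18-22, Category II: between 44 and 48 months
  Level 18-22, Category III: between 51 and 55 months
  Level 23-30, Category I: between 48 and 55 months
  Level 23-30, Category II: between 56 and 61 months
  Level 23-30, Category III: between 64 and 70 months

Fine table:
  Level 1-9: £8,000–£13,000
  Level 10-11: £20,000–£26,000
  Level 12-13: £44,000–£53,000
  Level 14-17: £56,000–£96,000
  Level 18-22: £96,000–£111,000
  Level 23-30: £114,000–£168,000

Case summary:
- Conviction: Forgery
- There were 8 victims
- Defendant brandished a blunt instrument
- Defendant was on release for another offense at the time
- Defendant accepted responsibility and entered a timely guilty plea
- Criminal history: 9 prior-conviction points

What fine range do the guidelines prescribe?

£96,000–£111,000

Base offense level for forgery: 15.
S1 applies (level before this adjustment is 15 ≥ 12, so +5): 15 + 5 = 20.
S3 applies: 20 + 2 = 22.
S4 does not apply.
S5 does not apply.
S6 applies: 22 − 2 = 20.
S8 applies: 20 + 1 = 21.
Final offense level: 21.
Level 21 falls in the 18-22 band.
Fine table: Level 18-22 → £96,000–£111,000.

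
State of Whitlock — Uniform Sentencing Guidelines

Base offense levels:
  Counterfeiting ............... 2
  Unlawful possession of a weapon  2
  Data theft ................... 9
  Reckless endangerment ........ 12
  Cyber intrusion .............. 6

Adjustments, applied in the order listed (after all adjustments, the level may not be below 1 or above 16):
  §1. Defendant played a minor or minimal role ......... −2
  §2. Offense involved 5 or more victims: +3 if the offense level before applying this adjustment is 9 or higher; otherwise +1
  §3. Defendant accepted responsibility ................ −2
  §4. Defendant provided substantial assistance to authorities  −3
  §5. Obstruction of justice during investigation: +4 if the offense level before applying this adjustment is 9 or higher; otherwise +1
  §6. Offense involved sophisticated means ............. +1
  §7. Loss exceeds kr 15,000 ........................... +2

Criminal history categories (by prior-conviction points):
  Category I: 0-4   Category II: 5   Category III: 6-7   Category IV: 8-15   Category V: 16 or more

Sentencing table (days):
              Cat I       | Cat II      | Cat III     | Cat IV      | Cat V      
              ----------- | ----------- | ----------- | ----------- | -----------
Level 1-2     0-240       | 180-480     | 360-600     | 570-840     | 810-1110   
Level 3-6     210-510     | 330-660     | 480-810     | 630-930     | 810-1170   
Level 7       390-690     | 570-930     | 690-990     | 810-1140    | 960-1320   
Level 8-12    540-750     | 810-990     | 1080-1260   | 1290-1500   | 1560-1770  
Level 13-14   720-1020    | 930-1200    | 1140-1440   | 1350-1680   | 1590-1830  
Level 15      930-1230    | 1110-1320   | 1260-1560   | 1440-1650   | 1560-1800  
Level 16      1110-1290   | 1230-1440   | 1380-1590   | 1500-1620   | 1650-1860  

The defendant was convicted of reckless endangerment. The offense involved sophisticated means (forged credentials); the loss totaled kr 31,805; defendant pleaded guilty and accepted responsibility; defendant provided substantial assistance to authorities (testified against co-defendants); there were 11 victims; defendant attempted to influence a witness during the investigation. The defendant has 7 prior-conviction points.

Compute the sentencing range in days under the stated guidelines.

1380-1590 days

Base offense level for reckless endangerment: 12.
§1 does not apply.
§2 applies (level before this adjustment is 12 ≥ 9, so +3): 12 + 3 = 15.
§3 applies: 15 − 2 = 13.
§4 applies: 13 − 3 = 10.
§5 applies (level before this adjustment is 10 ≥ 9, so +4): 10 + 4 = 14.
§6 applies: 14 + 1 = 15.
§7 applies: 15 + 2 = 17.
Level 17 exceeds the maximum of 16; capped at 16.
Final offense level: 16.
Criminal history: 7 prior points → Category III (6-7).
Level 16 falls in the 16 band.
Grid: Level 16 × Category III = 1380-1590 days.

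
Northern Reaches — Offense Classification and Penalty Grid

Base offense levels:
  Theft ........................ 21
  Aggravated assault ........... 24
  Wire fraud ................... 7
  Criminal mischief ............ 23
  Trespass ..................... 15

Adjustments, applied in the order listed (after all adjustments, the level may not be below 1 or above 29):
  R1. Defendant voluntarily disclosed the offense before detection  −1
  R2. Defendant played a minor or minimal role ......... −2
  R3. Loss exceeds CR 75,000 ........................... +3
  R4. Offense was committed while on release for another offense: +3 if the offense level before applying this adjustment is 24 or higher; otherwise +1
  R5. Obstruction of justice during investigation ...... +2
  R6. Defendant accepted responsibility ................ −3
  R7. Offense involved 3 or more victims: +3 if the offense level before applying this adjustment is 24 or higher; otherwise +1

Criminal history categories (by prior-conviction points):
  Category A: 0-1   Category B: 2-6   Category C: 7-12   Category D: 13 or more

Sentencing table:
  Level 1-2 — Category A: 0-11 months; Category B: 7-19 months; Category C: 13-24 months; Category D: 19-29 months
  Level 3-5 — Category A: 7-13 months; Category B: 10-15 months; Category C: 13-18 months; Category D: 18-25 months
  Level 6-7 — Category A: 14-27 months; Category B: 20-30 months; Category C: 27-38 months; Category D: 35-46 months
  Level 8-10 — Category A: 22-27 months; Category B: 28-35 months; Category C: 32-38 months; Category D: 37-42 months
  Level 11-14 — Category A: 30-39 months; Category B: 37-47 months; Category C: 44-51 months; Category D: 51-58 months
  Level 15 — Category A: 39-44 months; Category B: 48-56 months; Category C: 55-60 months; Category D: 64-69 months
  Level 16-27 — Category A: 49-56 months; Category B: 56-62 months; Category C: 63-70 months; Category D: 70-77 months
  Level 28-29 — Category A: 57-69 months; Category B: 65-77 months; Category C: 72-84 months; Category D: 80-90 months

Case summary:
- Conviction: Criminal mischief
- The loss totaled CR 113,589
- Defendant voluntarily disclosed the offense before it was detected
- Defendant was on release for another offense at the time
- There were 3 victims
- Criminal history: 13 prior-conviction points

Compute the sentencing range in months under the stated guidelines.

80-90 months

Base offense level for criminal mischief: 23.
R1 applies: 23 − 1 = 22.
R2 does not apply.
R3 applies: 22 + 3 = 25.
R4 applies (level before this adjustment is 25 ≥ 24, so +3): 25 + 3 = 28.
R5 does not apply.
R6 does not apply.
R7 applies (level before this adjustment is 28 ≥ 24, so +3): 28 + 3 = 31.
Level 31 exceeds the maximum of 29; capped at 29.
Final offense level: 29.
Criminal history: 13 prior points → Category D (13+).
Level 29 falls in the 28-29 band.
Grid: Level 28-29 × Category D = 80-90 months.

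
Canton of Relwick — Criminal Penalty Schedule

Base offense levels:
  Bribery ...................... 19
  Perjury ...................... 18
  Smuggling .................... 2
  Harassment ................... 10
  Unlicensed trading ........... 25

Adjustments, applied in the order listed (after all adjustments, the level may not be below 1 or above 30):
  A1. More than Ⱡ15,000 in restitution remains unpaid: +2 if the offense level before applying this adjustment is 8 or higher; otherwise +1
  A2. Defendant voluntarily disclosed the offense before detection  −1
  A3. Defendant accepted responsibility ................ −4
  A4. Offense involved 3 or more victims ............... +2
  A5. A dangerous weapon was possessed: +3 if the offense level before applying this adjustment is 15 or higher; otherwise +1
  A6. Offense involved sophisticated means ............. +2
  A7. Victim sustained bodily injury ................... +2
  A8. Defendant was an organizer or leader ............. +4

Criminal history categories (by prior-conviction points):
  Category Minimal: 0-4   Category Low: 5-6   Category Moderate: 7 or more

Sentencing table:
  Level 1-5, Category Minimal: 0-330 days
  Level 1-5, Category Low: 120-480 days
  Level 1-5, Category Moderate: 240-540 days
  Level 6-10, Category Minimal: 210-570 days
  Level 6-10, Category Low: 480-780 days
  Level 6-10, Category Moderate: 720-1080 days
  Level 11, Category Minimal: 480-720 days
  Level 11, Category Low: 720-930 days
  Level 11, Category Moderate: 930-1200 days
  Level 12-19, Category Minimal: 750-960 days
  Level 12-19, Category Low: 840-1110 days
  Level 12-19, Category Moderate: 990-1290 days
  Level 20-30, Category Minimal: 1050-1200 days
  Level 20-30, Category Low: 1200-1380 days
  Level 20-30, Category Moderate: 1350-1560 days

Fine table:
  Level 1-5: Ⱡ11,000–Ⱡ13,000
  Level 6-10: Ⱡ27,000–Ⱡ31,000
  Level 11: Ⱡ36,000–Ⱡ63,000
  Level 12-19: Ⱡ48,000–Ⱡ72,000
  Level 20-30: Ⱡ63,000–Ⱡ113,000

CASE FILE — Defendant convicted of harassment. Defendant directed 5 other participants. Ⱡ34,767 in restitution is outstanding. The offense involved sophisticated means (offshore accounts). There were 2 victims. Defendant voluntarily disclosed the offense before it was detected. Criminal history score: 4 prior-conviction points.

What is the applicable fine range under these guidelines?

Ⱡ48,000–Ⱡ72,000

Base offense level for harassment: 10.
A1 applies (level before this adjustment is 10 ≥ 8, so +2): 10 + 2 = 12.
A2 applies: 12 − 1 = 11.
A4 does not apply.
A6 applies: 11 + 2 = 13.
A8 applies: 13 + 4 = 17.
Final offense level: 17.
Level 17 falls in the 12-19 band.
Fine table: Level 12-19 → Ⱡ48,000–Ⱡ72,000.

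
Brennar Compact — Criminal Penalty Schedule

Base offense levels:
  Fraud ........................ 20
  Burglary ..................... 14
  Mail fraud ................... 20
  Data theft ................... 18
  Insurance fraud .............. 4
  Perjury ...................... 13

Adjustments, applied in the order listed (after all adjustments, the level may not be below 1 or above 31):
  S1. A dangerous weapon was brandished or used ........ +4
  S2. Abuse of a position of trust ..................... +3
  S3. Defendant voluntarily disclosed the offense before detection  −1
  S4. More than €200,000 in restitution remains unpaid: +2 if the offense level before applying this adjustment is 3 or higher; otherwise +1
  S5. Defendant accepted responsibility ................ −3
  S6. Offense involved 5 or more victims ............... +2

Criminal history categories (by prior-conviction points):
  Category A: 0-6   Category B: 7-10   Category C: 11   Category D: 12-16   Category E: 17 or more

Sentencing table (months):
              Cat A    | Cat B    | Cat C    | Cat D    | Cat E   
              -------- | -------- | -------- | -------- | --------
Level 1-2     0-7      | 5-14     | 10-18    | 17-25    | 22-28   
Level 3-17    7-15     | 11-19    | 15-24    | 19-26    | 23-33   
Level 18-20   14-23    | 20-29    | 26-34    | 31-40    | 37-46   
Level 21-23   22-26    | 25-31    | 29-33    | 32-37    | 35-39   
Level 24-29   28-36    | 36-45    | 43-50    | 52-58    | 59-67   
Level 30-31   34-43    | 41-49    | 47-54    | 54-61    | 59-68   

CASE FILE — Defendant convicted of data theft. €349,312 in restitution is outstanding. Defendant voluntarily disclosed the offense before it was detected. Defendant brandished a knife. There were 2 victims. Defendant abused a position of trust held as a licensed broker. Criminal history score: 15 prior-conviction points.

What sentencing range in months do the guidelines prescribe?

Base offense level for data theft: 18.
S1 applies: 18 + 4 = 22.
S2 applies: 22 + 3 = 25.
S3 applies: 25 − 1 = 24.
S4 applies (level before this adjustment is 24 ≥ 3, so +2): 24 + 2 = 26.
S5 does not apply.
S6 does not apply.
Final offense level: 26.
Criminal history: 15 prior points → Category D (12-16).
Level 26 falls in the 24-29 band.
Grid: Level 24-29 × Category D = 52-58 months.

52-58 months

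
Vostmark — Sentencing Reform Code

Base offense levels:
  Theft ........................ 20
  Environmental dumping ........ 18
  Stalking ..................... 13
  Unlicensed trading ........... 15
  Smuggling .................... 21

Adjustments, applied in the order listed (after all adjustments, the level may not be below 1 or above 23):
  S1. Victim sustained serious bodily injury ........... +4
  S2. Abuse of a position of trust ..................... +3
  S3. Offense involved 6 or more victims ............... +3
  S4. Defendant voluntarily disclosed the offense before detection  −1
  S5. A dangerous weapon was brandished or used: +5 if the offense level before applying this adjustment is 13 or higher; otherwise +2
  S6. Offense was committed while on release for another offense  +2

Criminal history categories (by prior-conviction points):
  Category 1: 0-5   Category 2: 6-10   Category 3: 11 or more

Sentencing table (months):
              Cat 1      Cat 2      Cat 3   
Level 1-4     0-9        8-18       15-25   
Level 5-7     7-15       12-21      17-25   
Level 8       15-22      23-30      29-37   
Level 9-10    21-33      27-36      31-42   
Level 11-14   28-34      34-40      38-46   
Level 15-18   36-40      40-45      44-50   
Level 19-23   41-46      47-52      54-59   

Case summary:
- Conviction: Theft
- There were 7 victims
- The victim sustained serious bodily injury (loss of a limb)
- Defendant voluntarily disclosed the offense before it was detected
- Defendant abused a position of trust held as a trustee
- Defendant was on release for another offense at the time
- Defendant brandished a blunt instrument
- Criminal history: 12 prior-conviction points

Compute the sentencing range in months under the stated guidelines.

54-59 months

Base offense level for theft: 20.
S1 applies: 20 + 4 = 24.
S2 applies: 24 + 3 = 27.
S3 applies: 27 + 3 = 30.
S4 applies: 30 − 1 = 29.
S5 applies (level before this adjustment is 29 ≥ 13, so +5): 29 + 5 = 34.
S6 applies: 34 + 2 = 36.
Level 36 exceeds the maximum of 23; capped at 23.
Final offense level: 23.
Criminal history: 12 prior points → Category 3 (11+).
Level 23 falls in the 19-23 band.
Grid: Level 19-23 × Category 3 = 54-59 months.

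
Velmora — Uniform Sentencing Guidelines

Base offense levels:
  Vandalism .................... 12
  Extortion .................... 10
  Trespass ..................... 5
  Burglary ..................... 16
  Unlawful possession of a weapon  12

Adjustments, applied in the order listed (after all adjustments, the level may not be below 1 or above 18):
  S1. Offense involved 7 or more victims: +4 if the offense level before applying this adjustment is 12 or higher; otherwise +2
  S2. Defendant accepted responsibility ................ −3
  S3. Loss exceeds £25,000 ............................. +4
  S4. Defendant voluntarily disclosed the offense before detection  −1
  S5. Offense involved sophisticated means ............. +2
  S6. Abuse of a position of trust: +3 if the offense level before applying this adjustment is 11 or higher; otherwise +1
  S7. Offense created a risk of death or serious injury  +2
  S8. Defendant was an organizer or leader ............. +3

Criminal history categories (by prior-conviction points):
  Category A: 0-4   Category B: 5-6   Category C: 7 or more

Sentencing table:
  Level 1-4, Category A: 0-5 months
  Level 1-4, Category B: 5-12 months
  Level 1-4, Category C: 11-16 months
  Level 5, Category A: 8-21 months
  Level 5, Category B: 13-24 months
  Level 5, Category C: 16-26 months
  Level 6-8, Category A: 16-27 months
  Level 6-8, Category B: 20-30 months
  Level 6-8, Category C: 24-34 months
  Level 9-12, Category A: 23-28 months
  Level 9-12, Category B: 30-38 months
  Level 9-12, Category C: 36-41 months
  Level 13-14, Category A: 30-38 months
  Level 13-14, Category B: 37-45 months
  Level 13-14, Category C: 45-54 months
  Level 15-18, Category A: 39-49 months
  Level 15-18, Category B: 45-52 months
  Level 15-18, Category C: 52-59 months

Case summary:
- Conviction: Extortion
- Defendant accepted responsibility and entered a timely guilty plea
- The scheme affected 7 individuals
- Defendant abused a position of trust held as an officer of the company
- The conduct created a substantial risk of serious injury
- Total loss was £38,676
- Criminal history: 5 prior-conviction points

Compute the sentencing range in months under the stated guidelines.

45-52 months

Base offense level for extortion: 10.
S1 applies (level before this adjustment is 10 < 12, so +2): 10 + 2 = 12.
S2 applies: 12 − 3 = 9.
S3 applies: 9 + 4 = 13.
S5 does not apply.
S6 applies (level before this adjustment is 13 ≥ 11, so +3): 13 + 3 = 16.
S7 applies: 16 + 2 = 18.
S8 does not apply.
Final offense level: 18.
Criminal history: 5 prior points → Category B (5-6).
Level 18 falls in the 15-18 band.
Grid: Level 15-18 × Category B = 45-52 months.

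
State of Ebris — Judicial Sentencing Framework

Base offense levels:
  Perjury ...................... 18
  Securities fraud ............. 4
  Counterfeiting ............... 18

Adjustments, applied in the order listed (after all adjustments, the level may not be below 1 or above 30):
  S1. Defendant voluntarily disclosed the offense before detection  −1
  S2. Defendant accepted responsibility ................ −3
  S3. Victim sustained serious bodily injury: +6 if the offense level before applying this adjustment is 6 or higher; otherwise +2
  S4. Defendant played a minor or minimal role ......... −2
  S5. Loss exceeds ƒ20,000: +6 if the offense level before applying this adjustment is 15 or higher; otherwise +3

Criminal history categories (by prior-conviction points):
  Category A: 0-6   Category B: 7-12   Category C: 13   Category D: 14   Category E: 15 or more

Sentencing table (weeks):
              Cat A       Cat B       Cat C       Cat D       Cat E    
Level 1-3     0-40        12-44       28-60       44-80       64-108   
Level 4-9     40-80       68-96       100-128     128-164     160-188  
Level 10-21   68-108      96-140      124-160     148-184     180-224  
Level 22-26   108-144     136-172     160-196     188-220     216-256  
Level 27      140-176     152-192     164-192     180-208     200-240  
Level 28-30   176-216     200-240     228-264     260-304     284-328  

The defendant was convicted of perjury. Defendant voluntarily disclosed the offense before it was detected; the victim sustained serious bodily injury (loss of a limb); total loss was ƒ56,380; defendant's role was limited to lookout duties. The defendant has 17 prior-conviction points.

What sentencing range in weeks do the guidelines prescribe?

200-240 weeks

Base offense level for perjury: 18.
S1 applies: 18 − 1 = 17.
S3 applies (level before this adjustment is 17 ≥ 6, so +6): 17 + 6 = 23.
S4 applies: 23 − 2 = 21.
S5 applies (level before this adjustment is 21 ≥ 15, so +6): 21 + 6 = 27.
Final offense level: 27.
Criminal history: 17 prior points → Category E (15+).
Level 27 falls in the 27 band.
Grid: Level 27 × Category E = 200-240 weeks.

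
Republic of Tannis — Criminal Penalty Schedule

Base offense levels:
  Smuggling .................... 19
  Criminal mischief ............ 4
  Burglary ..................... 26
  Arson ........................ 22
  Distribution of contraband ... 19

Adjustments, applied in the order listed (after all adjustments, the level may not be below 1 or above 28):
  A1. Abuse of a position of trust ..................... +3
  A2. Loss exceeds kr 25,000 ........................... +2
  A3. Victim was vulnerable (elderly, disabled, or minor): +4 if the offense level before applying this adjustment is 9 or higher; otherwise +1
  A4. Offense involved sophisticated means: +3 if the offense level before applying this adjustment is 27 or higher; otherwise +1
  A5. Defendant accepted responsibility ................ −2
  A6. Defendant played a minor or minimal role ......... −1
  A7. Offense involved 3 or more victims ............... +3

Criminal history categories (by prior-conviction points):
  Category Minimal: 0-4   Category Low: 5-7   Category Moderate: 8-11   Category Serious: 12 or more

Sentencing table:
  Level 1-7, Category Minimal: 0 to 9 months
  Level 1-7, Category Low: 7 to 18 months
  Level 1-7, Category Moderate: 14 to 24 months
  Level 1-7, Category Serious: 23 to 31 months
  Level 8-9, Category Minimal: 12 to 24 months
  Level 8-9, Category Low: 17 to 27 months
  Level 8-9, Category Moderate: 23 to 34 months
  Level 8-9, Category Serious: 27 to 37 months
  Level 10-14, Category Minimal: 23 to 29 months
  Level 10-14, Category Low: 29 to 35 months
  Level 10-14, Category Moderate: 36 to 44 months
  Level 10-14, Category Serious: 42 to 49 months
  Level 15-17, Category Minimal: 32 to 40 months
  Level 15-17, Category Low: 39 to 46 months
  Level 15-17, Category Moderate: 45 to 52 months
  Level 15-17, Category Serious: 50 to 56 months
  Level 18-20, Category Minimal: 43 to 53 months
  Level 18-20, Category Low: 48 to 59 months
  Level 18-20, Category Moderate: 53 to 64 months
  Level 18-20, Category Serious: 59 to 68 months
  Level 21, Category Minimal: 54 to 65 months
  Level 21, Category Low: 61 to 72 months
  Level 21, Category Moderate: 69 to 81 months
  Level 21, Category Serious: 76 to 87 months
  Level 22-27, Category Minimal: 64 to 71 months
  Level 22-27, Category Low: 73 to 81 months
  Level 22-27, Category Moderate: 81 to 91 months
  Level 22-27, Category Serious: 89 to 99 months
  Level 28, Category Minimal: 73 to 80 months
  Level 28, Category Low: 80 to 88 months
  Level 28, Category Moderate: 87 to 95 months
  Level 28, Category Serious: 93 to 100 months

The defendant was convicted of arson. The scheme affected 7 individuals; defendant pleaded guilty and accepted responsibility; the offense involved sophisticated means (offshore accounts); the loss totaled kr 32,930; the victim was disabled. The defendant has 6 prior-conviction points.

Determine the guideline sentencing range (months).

Base offense level for arson: 22.
A1 does not apply.
A2 applies: 22 + 2 = 24.
A3 applies (level before this adjustment is 24 ≥ 9, so +4): 24 + 4 = 28.
A4 applies (level before this adjustment is 28 ≥ 27, so +3): 28 + 3 = 31.
A5 applies: 31 − 2 = 29.
A6 does not apply.
A7 applies: 29 + 3 = 32.
Level 32 exceeds the maximum of 28; capped at 28.
Final offense level: 28.
Criminal history: 6 prior points → Category Low (5-7).
Level 28 falls in the 28 band.
Grid: Level 28 × Category Low = 80-88 months.

80-88 months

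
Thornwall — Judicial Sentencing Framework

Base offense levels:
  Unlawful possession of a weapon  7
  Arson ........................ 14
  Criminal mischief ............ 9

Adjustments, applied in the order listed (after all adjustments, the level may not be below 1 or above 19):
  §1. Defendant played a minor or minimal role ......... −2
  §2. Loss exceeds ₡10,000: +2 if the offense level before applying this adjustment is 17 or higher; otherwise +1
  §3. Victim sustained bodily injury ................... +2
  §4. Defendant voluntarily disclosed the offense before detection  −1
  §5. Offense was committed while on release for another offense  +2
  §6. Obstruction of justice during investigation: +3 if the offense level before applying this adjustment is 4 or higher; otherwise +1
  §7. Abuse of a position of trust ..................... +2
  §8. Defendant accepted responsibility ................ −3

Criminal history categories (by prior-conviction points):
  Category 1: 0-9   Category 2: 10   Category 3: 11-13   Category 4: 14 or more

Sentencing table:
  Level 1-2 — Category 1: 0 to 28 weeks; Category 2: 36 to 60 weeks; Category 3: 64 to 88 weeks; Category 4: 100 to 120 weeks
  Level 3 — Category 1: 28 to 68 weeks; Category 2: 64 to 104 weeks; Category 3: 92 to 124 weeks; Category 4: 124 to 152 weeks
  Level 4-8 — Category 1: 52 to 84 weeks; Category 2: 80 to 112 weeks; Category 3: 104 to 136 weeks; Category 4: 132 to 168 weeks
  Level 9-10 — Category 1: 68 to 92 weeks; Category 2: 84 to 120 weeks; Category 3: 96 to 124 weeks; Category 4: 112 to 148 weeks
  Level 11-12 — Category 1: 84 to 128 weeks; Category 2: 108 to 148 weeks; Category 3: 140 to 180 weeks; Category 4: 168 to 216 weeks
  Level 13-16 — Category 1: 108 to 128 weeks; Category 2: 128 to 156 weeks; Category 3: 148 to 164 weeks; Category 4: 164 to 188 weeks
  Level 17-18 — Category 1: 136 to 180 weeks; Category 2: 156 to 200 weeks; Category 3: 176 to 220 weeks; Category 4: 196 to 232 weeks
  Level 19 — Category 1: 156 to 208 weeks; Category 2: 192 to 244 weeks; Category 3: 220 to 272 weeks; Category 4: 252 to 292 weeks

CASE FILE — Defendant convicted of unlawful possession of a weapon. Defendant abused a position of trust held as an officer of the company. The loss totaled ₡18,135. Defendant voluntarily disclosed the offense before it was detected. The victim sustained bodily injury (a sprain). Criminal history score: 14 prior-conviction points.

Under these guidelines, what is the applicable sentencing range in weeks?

168-216 weeks

Base offense level for unlawful possession of a weapon: 7.
§2 applies (level before this adjustment is 7 < 17, so +1): 7 + 1 = 8.
§3 applies: 8 + 2 = 10.
§4 applies: 10 − 1 = 9.
§5 does not apply.
§7 applies: 9 + 2 = 11.
§8 does not apply.
Final offense level: 11.
Criminal history: 14 prior points → Category 4 (14+).
Level 11 falls in the 11-12 band.
Grid: Level 11-12 × Category 4 = 168-216 weeks.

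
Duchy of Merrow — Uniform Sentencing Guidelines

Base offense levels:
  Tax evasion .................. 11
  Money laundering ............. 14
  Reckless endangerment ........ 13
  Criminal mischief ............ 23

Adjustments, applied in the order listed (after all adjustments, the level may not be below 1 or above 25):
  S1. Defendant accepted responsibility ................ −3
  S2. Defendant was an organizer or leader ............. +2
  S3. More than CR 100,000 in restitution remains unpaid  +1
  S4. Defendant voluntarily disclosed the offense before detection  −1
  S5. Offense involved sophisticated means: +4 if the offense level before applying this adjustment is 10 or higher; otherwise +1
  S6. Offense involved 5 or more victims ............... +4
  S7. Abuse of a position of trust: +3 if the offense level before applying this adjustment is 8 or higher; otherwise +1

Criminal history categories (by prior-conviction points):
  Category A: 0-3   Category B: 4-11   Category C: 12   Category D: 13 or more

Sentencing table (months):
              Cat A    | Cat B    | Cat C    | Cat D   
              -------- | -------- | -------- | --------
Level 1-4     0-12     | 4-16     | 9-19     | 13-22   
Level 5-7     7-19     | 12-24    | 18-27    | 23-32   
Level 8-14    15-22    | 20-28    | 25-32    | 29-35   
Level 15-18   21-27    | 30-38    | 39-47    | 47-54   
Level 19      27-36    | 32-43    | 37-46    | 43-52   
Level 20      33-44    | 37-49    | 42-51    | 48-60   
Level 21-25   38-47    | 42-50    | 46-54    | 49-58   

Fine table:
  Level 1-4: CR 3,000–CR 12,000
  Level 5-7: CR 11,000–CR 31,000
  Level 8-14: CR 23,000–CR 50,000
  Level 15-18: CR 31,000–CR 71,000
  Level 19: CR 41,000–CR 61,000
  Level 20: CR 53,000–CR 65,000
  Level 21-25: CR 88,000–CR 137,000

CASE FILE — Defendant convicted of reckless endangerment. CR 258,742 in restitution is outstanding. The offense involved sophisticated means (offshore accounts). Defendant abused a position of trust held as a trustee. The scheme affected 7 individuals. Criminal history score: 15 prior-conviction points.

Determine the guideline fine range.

Base offense level for reckless endangerment: 13.
S2 does not apply.
S3 applies: 13 + 1 = 14.
S4 does not apply.
S5 applies (level before this adjustment is 14 ≥ 10, so +4): 14 + 4 = 18.
S6 applies: 18 + 4 = 22.
S7 applies (level before this adjustment is 22 ≥ 8, so +3): 22 + 3 = 25.
Final offense level: 25.
Level 25 falls in the 21-25 band.
Fine table: Level 21-25 → CR 88,000–CR 137,000.

CR 88,000–CR 137,000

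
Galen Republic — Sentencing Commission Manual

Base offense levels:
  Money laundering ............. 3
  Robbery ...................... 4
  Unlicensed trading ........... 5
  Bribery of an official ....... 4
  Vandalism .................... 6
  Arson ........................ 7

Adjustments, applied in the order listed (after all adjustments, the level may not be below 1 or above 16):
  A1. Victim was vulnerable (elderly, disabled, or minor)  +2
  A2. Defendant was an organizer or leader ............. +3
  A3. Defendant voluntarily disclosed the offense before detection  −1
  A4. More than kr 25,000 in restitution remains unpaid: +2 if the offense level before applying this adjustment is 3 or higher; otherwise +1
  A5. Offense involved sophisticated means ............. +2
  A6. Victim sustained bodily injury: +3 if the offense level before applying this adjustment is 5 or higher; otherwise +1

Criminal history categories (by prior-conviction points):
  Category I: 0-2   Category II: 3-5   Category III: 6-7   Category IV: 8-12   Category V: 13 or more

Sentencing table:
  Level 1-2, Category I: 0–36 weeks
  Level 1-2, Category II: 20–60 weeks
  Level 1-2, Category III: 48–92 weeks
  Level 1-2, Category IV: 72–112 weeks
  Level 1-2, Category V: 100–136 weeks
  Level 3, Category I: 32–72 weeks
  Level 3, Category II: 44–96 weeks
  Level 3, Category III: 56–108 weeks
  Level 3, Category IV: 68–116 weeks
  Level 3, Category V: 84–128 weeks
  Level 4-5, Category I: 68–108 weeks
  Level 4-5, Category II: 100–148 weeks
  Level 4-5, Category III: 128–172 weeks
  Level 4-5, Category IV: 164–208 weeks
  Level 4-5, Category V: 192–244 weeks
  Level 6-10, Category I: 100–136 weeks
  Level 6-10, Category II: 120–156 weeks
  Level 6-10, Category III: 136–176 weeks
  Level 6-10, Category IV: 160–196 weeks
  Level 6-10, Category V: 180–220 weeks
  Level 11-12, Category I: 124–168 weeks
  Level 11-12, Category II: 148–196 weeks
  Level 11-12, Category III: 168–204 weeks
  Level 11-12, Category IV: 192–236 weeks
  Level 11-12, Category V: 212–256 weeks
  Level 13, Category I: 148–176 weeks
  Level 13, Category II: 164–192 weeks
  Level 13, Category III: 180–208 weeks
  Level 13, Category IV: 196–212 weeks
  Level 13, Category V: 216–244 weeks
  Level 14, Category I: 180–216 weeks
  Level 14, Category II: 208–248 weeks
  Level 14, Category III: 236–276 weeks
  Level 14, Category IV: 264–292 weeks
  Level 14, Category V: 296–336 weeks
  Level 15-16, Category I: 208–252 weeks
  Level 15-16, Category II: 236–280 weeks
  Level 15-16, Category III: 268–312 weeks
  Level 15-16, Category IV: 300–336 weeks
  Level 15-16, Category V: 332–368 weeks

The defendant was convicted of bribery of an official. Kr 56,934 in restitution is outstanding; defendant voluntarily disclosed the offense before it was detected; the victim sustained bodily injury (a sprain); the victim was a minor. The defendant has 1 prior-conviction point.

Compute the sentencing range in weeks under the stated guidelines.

Base offense level for bribery of an official: 4.
A1 applies: 4 + 2 = 6.
A2 does not apply.
A3 applies: 6 − 1 = 5.
A4 applies (level before this adjustment is 5 ≥ 3, so +2): 5 + 2 = 7.
A6 applies (level before this adjustment is 7 ≥ 5, so +3): 7 + 3 = 10.
Final offense level: 10.
Criminal history: 1 prior point → Category I (0-2).
Level 10 falls in the 6-10 band.
Grid: Level 6-10 × Category I = 100-136 weeks.

100-136 weeks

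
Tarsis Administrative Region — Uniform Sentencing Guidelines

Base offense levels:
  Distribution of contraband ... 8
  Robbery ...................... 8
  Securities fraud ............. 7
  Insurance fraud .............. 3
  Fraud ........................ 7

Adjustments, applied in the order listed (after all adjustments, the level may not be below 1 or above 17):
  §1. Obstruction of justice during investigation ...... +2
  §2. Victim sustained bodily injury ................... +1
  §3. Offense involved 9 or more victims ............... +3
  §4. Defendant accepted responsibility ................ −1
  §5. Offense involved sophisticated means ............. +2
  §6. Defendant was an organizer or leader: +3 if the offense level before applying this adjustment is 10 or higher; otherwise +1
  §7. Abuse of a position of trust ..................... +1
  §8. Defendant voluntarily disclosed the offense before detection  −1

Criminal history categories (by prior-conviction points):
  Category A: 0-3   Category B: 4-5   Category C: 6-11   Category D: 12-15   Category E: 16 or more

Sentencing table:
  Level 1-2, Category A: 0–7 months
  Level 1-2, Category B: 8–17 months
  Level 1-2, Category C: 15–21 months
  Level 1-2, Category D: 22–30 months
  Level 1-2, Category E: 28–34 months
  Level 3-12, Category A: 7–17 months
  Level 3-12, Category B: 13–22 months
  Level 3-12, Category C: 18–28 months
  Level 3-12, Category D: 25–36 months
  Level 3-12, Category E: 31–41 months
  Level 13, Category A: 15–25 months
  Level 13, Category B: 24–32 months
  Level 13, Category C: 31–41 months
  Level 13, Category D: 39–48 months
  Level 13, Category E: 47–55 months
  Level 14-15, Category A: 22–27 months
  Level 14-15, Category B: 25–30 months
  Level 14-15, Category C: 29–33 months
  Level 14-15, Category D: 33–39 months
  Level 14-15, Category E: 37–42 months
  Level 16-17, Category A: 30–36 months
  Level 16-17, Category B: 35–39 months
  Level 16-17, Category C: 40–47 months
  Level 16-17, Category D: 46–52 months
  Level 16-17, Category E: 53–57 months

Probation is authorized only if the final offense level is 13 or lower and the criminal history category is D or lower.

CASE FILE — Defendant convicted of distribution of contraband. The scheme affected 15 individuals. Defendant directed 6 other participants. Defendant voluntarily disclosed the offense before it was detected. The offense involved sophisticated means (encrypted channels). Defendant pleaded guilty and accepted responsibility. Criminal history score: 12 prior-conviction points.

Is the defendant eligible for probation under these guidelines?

No

Base offense level for distribution of contraband: 8.
§2 does not apply.
§3 applies: 8 + 3 = 11.
§4 applies: 11 − 1 = 10.
§5 applies: 10 + 2 = 12.
§6 applies (level before this adjustment is 12 ≥ 10, so +3): 12 + 3 = 15.
§8 applies: 15 − 1 = 14.
Final offense level: 14.
Criminal history: 12 prior points → Category D (12-15).
Level 14 falls in the 14-15 band.
Grid: Level 14-15 × Category D = 33-39 months.
Probation check: level 14 > 13 and category D ≤ D → not eligible.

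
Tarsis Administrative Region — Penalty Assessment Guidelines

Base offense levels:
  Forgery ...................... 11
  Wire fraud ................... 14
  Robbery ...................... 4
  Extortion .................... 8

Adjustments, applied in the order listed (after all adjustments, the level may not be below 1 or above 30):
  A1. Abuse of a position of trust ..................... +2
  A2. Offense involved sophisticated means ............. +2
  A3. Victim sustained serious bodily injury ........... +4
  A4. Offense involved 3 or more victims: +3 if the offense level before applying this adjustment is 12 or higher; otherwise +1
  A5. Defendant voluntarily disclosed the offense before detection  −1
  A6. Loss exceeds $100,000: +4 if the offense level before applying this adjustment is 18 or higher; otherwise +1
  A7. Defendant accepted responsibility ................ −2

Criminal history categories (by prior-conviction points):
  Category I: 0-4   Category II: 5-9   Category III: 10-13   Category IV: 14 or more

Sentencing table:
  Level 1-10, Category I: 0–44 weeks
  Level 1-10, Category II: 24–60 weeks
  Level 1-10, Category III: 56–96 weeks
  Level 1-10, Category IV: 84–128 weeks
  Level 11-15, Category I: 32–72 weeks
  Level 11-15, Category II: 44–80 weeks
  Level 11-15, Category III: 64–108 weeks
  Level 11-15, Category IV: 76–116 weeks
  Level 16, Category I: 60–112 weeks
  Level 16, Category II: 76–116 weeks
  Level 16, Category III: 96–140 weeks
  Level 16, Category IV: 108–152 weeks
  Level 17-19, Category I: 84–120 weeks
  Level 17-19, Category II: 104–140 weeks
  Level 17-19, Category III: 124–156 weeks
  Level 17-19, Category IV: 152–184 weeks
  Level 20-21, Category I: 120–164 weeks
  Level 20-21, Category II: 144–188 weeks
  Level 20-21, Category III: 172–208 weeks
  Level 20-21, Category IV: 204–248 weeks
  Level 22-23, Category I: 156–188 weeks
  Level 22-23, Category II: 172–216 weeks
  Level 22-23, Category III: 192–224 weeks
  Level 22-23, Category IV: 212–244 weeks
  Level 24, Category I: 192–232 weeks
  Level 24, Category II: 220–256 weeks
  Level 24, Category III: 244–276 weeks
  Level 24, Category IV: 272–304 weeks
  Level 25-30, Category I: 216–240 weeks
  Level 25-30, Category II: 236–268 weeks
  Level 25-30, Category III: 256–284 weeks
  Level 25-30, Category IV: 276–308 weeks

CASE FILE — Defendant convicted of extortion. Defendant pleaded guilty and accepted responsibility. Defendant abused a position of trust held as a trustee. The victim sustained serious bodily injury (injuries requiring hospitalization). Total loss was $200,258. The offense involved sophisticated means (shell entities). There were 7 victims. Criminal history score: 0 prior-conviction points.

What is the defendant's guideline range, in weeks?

Base offense level for extortion: 8.
A1 applies: 8 + 2 = 10.
A2 applies: 10 + 2 = 12.
A3 applies: 12 + 4 = 16.
A4 applies (level before this adjustment is 16 ≥ 12, so +3): 16 + 3 = 19.
A6 applies (level before this adjustment is 19 ≥ 18, so +4): 19 + 4 = 23.
A7 applies: 23 − 2 = 21.
Final offense level: 21.
Criminal history: 0 prior points → Category I (0-4).
Level 21 falls in the 20-21 band.
Grid: Level 20-21 × Category I = 120-164 weeks.

120-164 weeks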